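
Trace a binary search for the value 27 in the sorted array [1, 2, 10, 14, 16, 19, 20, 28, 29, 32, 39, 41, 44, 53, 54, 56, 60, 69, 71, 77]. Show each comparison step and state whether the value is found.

Binary search for 27 in [1, 2, 10, 14, 16, 19, 20, 28, 29, 32, 39, 41, 44, 53, 54, 56, 60, 69, 71, 77]:

lo=0, hi=19, mid=9, arr[mid]=32 -> 32 > 27, search left half
lo=0, hi=8, mid=4, arr[mid]=16 -> 16 < 27, search right half
lo=5, hi=8, mid=6, arr[mid]=20 -> 20 < 27, search right half
lo=7, hi=8, mid=7, arr[mid]=28 -> 28 > 27, search left half
lo=7 > hi=6, target 27 not found

Binary search determines that 27 is not in the array after 4 comparisons. The search space was exhausted without finding the target.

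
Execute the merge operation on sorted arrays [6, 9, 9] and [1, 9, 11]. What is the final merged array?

Merging process:

Compare 6 vs 1: take 1 from right. Merged: [1]
Compare 6 vs 9: take 6 from left. Merged: [1, 6]
Compare 9 vs 9: take 9 from left. Merged: [1, 6, 9]
Compare 9 vs 9: take 9 from left. Merged: [1, 6, 9, 9]
Append remaining from right: [9, 11]. Merged: [1, 6, 9, 9, 9, 11]

Final merged array: [1, 6, 9, 9, 9, 11]
Total comparisons: 4

The merged array is [1, 6, 9, 9, 9, 11], requiring 4 comparisons. The merge step runs in O(n) time where n is the total number of elements.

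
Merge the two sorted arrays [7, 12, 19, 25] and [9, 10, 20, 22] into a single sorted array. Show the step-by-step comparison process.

Merging process:

Compare 7 vs 9: take 7 from left. Merged: [7]
Compare 12 vs 9: take 9 from right. Merged: [7, 9]
Compare 12 vs 10: take 10 from right. Merged: [7, 9, 10]
Compare 12 vs 20: take 12 from left. Merged: [7, 9, 10, 12]
Compare 19 vs 20: take 19 from left. Merged: [7, 9, 10, 12, 19]
Compare 25 vs 20: take 20 from right. Merged: [7, 9, 10, 12, 19, 20]
Compare 25 vs 22: take 22 from right. Merged: [7, 9, 10, 12, 19, 20, 22]
Append remaining from left: [25]. Merged: [7, 9, 10, 12, 19, 20, 22, 25]

Final merged array: [7, 9, 10, 12, 19, 20, 22, 25]
Total comparisons: 7

The merged array is [7, 9, 10, 12, 19, 20, 22, 25], requiring 7 comparisons. The merge step runs in O(n) time where n is the total number of elements.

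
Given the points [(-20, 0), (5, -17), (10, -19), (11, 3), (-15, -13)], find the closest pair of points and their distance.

Computing all pairwise distances among 5 points:

d((-20, 0), (5, -17)) = 30.2324
d((-20, 0), (10, -19)) = 35.5106
d((-20, 0), (11, 3)) = 31.1448
d((-20, 0), (-15, -13)) = 13.9284
d((5, -17), (10, -19)) = 5.3852 <-- minimum
d((5, -17), (11, 3)) = 20.8806
d((5, -17), (-15, -13)) = 20.3961
d((10, -19), (11, 3)) = 22.0227
d((10, -19), (-15, -13)) = 25.7099
d((11, 3), (-15, -13)) = 30.5287

Closest pair: (5, -17) and (10, -19) with distance 5.3852

The closest pair is (5, -17) and (10, -19) with Euclidean distance 5.3852. For 5 points, brute-force pairwise comparison is shown above. For large n, the divide-and-conquer algorithm (sort by x, recurse on halves, check the dividing strip) achieves O(n log n).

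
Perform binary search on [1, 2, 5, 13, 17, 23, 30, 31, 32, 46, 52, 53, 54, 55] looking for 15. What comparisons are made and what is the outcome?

Binary search for 15 in [1, 2, 5, 13, 17, 23, 30, 31, 32, 46, 52, 53, 54, 55]:

lo=0, hi=13, mid=6, arr[mid]=30 -> 30 > 15, search left half
lo=0, hi=5, mid=2, arr[mid]=5 -> 5 < 15, search right half
lo=3, hi=5, mid=4, arr[mid]=17 -> 17 > 15, search left half
lo=3, hi=3, mid=3, arr[mid]=13 -> 13 < 15, search right half
lo=4 > hi=3, target 15 not found

Binary search determines that 15 is not in the array after 4 comparisons. The search space was exhausted without finding the target.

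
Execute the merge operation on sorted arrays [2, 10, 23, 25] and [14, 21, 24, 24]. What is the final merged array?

Merging process:

Compare 2 vs 14: take 2 from left. Merged: [2]
Compare 10 vs 14: take 10 from left. Merged: [2, 10]
Compare 23 vs 14: take 14 from right. Merged: [2, 10, 14]
Compare 23 vs 21: take 21 from right. Merged: [2, 10, 14, 21]
Compare 23 vs 24: take 23 from left. Merged: [2, 10, 14, 21, 23]
Compare 25 vs 24: take 24 from right. Merged: [2, 10, 14, 21, 23, 24]
Compare 25 vs 24: take 24 from right. Merged: [2, 10, 14, 21, 23, 24, 24]
Append remaining from left: [25]. Merged: [2, 10, 14, 21, 23, 24, 24, 25]

Final merged array: [2, 10, 14, 21, 23, 24, 24, 25]
Total comparisons: 7

The merged array is [2, 10, 14, 21, 23, 24, 24, 25], requiring 7 comparisons. The merge step runs in O(n) time where n is the total number of elements.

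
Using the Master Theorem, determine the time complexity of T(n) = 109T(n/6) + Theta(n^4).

Master Theorem for T(n) = 109T(n/6) + O(n^4):

a = 109, b = 6, c = 4
log_b(a) = log_6(109) = 2.6183

Case 3: c = 4 > log_6(109) = 2.6183
T(n) = O(n^4) = O(n^4)

For T(n) = 109T(n/6) + O(n^4): log_6(109) = 2.6183. This is Case 3 of the Master Theorem (c > log_b(a), work dominated by root), giving O(n^4).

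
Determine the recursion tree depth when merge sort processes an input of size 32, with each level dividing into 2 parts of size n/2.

For divide and conquer with division factor 2:

Problem sizes at each level:
Level 0: 32
Level 1: 16
Level 2: 8
Level 3: 4
Level 4: 2
Level 5: 1

The root is level 0 and the size-1 base case is level 5 (the tree spans levels 0 through 5, i.e. 6 levels counting the root), so the depth is the number of divisions: log_2(32) = 5

The recursion tree depth is log_2(32) = 5. At each level, the problem size is divided by 2, so it takes 5 divisions to reduce to a base case of size 1. The algorithm makes 2 recursive calls at each level.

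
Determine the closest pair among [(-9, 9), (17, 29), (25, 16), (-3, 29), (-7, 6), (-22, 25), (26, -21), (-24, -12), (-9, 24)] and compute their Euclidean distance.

Computing all pairwise distances among 9 points:

d((-9, 9), (17, 29)) = 32.8024
d((-9, 9), (25, 16)) = 34.7131
d((-9, 9), (-3, 29)) = 20.8806
d((-9, 9), (-7, 6)) = 3.6056 <-- minimum
d((-9, 9), (-22, 25)) = 20.6155
d((-9, 9), (26, -21)) = 46.0977
d((-9, 9), (-24, -12)) = 25.807
d((-9, 9), (-9, 24)) = 15.0
d((17, 29), (25, 16)) = 15.2643
d((17, 29), (-3, 29)) = 20.0
d((17, 29), (-7, 6)) = 33.2415
d((17, 29), (-22, 25)) = 39.2046
d((17, 29), (26, -21)) = 50.8035
d((17, 29), (-24, -12)) = 57.9828
d((17, 29), (-9, 24)) = 26.4764
d((25, 16), (-3, 29)) = 30.8707
d((25, 16), (-7, 6)) = 33.5261
d((25, 16), (-22, 25)) = 47.8539
d((25, 16), (26, -21)) = 37.0135
d((25, 16), (-24, -12)) = 56.4358
d((25, 16), (-9, 24)) = 34.9285
d((-3, 29), (-7, 6)) = 23.3452
d((-3, 29), (-22, 25)) = 19.4165
d((-3, 29), (26, -21)) = 57.8014
d((-3, 29), (-24, -12)) = 46.0652
d((-3, 29), (-9, 24)) = 7.8102
d((-7, 6), (-22, 25)) = 24.2074
d((-7, 6), (26, -21)) = 42.638
d((-7, 6), (-24, -12)) = 24.7588
d((-7, 6), (-9, 24)) = 18.1108
d((-22, 25), (26, -21)) = 66.4831
d((-22, 25), (-24, -12)) = 37.054
d((-22, 25), (-9, 24)) = 13.0384
d((26, -21), (-24, -12)) = 50.8035
d((26, -21), (-9, 24)) = 57.0088
d((-24, -12), (-9, 24)) = 39.0

Closest pair: (-9, 9) and (-7, 6) with distance 3.6056

The closest pair is (-9, 9) and (-7, 6) with Euclidean distance 3.6056. For 9 points, brute-force pairwise comparison is shown above. For large n, the divide-and-conquer algorithm (sort by x, recurse on halves, check the dividing strip) achieves O(n log n).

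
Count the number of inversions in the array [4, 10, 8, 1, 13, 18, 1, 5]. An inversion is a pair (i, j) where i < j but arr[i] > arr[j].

Finding inversions in [4, 10, 8, 1, 13, 18, 1, 5]:

(0, 3): arr[0]=4 > arr[3]=1
(0, 6): arr[0]=4 > arr[6]=1
(1, 2): arr[1]=10 > arr[2]=8
(1, 3): arr[1]=10 > arr[3]=1
(1, 6): arr[1]=10 > arr[6]=1
(1, 7): arr[1]=10 > arr[7]=5
(2, 3): arr[2]=8 > arr[3]=1
(2, 6): arr[2]=8 > arr[6]=1
(2, 7): arr[2]=8 > arr[7]=5
(4, 6): arr[4]=13 > arr[6]=1
(4, 7): arr[4]=13 > arr[7]=5
(5, 6): arr[5]=18 > arr[6]=1
(5, 7): arr[5]=18 > arr[7]=5

Total inversions: 13

The array has 13 inversion(s): (0,3), (0,6), (1,2), (1,3), (1,6), (1,7), (2,3), (2,6), (2,7), (4,6), (4,7), (5,6), (5,7). Each pair (i,j) satisfies i < j and arr[i] > arr[j].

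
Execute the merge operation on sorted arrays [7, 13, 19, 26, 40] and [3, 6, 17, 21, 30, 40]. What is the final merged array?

Merging process:

Compare 7 vs 3: take 3 from right. Merged: [3]
Compare 7 vs 6: take 6 from right. Merged: [3, 6]
Compare 7 vs 17: take 7 from left. Merged: [3, 6, 7]
Compare 13 vs 17: take 13 from left. Merged: [3, 6, 7, 13]
Compare 19 vs 17: take 17 from right. Merged: [3, 6, 7, 13, 17]
Compare 19 vs 21: take 19 from left. Merged: [3, 6, 7, 13, 17, 19]
Compare 26 vs 21: take 21 from right. Merged: [3, 6, 7, 13, 17, 19, 21]
Compare 26 vs 30: take 26 from left. Merged: [3, 6, 7, 13, 17, 19, 21, 26]
Compare 40 vs 30: take 30 from right. Merged: [3, 6, 7, 13, 17, 19, 21, 26, 30]
Compare 40 vs 40: take 40 from left. Merged: [3, 6, 7, 13, 17, 19, 21, 26, 30, 40]
Append remaining from right: [40]. Merged: [3, 6, 7, 13, 17, 19, 21, 26, 30, 40, 40]

Final merged array: [3, 6, 7, 13, 17, 19, 21, 26, 30, 40, 40]
Total comparisons: 10

The merged array is [3, 6, 7, 13, 17, 19, 21, 26, 30, 40, 40], requiring 10 comparisons. The merge step runs in O(n) time where n is the total number of elements.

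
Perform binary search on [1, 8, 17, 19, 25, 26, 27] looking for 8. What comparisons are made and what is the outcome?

Binary search for 8 in [1, 8, 17, 19, 25, 26, 27]:

lo=0, hi=6, mid=3, arr[mid]=19 -> 19 > 8, search left half
lo=0, hi=2, mid=1, arr[mid]=8 -> Found target at index 1!

Binary search finds 8 at index 1 after 2 comparisons. The search repeatedly halves the search space by comparing with the middle element.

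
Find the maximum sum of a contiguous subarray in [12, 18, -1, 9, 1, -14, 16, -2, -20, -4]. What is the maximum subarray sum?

Using Kadane's algorithm on [12, 18, -1, 9, 1, -14, 16, -2, -20, -4]:

Scanning through the array:
Position 1 (value 18): max_ending_here = 30, max_so_far = 30
Position 2 (value -1): max_ending_here = 29, max_so_far = 30
Position 3 (value 9): max_ending_here = 38, max_so_far = 38
Position 4 (value 1): max_ending_here = 39, max_so_far = 39
Position 5 (value -14): max_ending_here = 25, max_so_far = 39
Position 6 (value 16): max_ending_here = 41, max_so_far = 41
Position 7 (value -2): max_ending_here = 39, max_so_far = 41
Position 8 (value -20): max_ending_here = 19, max_so_far = 41
Position 9 (value -4): max_ending_here = 15, max_so_far = 41

Maximum subarray: [12, 18, -1, 9, 1, -14, 16]
Maximum sum: 41

The maximum subarray is [12, 18, -1, 9, 1, -14, 16] with sum 41. This subarray runs from index 0 to index 6.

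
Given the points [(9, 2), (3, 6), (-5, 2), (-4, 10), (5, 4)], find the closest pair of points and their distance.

Computing all pairwise distances among 5 points:

d((9, 2), (3, 6)) = 7.2111
d((9, 2), (-5, 2)) = 14.0
d((9, 2), (-4, 10)) = 15.2643
d((9, 2), (5, 4)) = 4.4721
d((3, 6), (-5, 2)) = 8.9443
d((3, 6), (-4, 10)) = 8.0623
d((3, 6), (5, 4)) = 2.8284 <-- minimum
d((-5, 2), (-4, 10)) = 8.0623
d((-5, 2), (5, 4)) = 10.198
d((-4, 10), (5, 4)) = 10.8167

Closest pair: (3, 6) and (5, 4) with distance 2.8284

The closest pair is (3, 6) and (5, 4) with Euclidean distance 2.8284. For 5 points, brute-force pairwise comparison is shown above. For large n, the divide-and-conquer algorithm (sort by x, recurse on halves, check the dividing strip) achieves O(n log n).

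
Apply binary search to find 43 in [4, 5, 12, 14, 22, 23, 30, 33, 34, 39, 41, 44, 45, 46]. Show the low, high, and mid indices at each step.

Binary search for 43 in [4, 5, 12, 14, 22, 23, 30, 33, 34, 39, 41, 44, 45, 46]:

lo=0, hi=13, mid=6, arr[mid]=30 -> 30 < 43, search right half
lo=7, hi=13, mid=10, arr[mid]=41 -> 41 < 43, search right half
lo=11, hi=13, mid=12, arr[mid]=45 -> 45 > 43, search left half
lo=11, hi=11, mid=11, arr[mid]=44 -> 44 > 43, search left half
lo=11 > hi=10, target 43 not found

Binary search determines that 43 is not in the array after 4 comparisons. The search space was exhausted without finding the target.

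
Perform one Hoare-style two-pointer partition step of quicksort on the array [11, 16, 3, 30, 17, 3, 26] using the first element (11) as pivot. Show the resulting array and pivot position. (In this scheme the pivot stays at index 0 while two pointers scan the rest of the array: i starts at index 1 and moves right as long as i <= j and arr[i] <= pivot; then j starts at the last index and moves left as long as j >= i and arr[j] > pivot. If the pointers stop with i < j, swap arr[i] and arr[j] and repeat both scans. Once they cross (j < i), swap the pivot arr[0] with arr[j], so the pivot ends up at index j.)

Hoare-style two-pointer partition with pivot = 11:

Initial array: [11, 16, 3, 30, 17, 3, 26]

Pointers start at i = 1, j = 6.
i stops at index 1 (arr[1]=16 > 11), j stops at index 5 (arr[5]=3 <= 11): swap arr[1] and arr[5], array becomes [11, 3, 3, 30, 17, 16, 26]
i ends at 3, j ends at 2: the pointers have crossed (j < i), so scanning stops.

Swap pivot arr[0] with arr[2] to place pivot at position 2: [3, 3, 11, 30, 17, 16, 26]
Pivot position: 2

After partitioning with pivot 11, the array becomes [3, 3, 11, 30, 17, 16, 26]. The pivot is placed at index 2. All elements to the left of the pivot are <= 11, and all elements to the right are > 11.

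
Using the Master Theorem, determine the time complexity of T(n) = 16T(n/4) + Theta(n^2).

Master Theorem for T(n) = 16T(n/4) + O(n^2):

a = 16, b = 4, c = 2
log_b(a) = log_4(16) = 2.0000

Case 2: c = 2 = log_4(16) = 2.0000
T(n) = O(n^2 log n) = O(n^2 log n)

For T(n) = 16T(n/4) + O(n^2): log_4(16) = 2.0000. This is Case 2 of the Master Theorem (c = log_b(a), equal work at all levels), giving O(n^2 log n).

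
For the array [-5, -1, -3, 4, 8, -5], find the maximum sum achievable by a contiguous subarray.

Using Kadane's algorithm on [-5, -1, -3, 4, 8, -5]:

Scanning through the array:
Position 1 (value -1): max_ending_here = -1, max_so_far = -1
Position 2 (value -3): max_ending_here = -3, max_so_far = -1
Position 3 (value 4): max_ending_here = 4, max_so_far = 4
Position 4 (value 8): max_ending_here = 12, max_so_far = 12
Position 5 (value -5): max_ending_here = 7, max_so_far = 12

Maximum subarray: [4, 8]
Maximum sum: 12

The maximum subarray is [4, 8] with sum 12. This subarray runs from index 3 to index 4.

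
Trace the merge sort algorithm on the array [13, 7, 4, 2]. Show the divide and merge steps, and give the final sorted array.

Merge sort trace:

Split: [13, 7, 4, 2] -> [13, 7] and [4, 2]
  Split: [13, 7] -> [13] and [7]
  Merge: [13] + [7] -> [7, 13]
  Split: [4, 2] -> [4] and [2]
  Merge: [4] + [2] -> [2, 4]
Merge: [7, 13] + [2, 4] -> [2, 4, 7, 13]

Final sorted array: [2, 4, 7, 13]

The merge sort proceeds by recursively splitting the array and merging sorted halves.
After all merges, the sorted array is [2, 4, 7, 13].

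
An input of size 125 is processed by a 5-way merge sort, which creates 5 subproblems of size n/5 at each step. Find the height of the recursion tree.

For divide and conquer with division factor 5:

Problem sizes at each level:
Level 0: 125
Level 1: 25
Level 2: 5
Level 3: 1

The root is level 0 and the size-1 base case is level 3 (the tree spans levels 0 through 3, i.e. 4 levels counting the root), so the depth is the number of divisions: log_5(125) = 3

The recursion tree depth is log_5(125) = 3. At each level, the problem size is divided by 5, so it takes 3 divisions to reduce to a base case of size 1. The algorithm makes 5 recursive calls at each level.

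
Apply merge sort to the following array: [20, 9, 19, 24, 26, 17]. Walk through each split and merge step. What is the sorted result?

Merge sort trace:

Split: [20, 9, 19, 24, 26, 17] -> [20, 9, 19] and [24, 26, 17]
  Split: [20, 9, 19] -> [20] and [9, 19]
    Split: [9, 19] -> [9] and [19]
    Merge: [9] + [19] -> [9, 19]
  Merge: [20] + [9, 19] -> [9, 19, 20]
  Split: [24, 26, 17] -> [24] and [26, 17]
    Split: [26, 17] -> [26] and [17]
    Merge: [26] + [17] -> [17, 26]
  Merge: [24] + [17, 26] -> [17, 24, 26]
Merge: [9, 19, 20] + [17, 24, 26] -> [9, 17, 19, 20, 24, 26]

Final sorted array: [9, 17, 19, 20, 24, 26]

The merge sort proceeds by recursively splitting the array and merging sorted halves.
After all merges, the sorted array is [9, 17, 19, 20, 24, 26].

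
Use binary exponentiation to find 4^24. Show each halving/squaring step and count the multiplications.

Computing 4^24 by squaring (build up from 4^1; each line after the first costs one multiplication):

4^1 = 4
4^2 = (4^1)^2 = 4^2 = 16
4^3 = 4 * 4^2 = 4 * 16 = 64
4^6 = (4^3)^2 = 64^2 = 4096
4^12 = (4^6)^2 = 4096^2 = 16777216
4^24 = (4^12)^2 = 16777216^2 = 281474976710656

Result: 281474976710656
Multiplications needed: 5 (5 lines after 4^1)

4^24 = 281474976710656. Using exponentiation by squaring, this requires 5 multiplications. The key idea: if the exponent is even, square the half-power; if odd, multiply by the base once.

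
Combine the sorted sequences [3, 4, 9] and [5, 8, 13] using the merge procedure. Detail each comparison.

Merging process:

Compare 3 vs 5: take 3 from left. Merged: [3]
Compare 4 vs 5: take 4 from left. Merged: [3, 4]
Compare 9 vs 5: take 5 from right. Merged: [3, 4, 5]
Compare 9 vs 8: take 8 from right. Merged: [3, 4, 5, 8]
Compare 9 vs 13: take 9 from left. Merged: [3, 4, 5, 8, 9]
Append remaining from right: [13]. Merged: [3, 4, 5, 8, 9, 13]

Final merged array: [3, 4, 5, 8, 9, 13]
Total comparisons: 5

The merged array is [3, 4, 5, 8, 9, 13], requiring 5 comparisons. The merge step runs in O(n) time where n is the total number of elements.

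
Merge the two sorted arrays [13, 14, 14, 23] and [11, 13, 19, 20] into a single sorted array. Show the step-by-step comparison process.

Merging process:

Compare 13 vs 11: take 11 from right. Merged: [11]
Compare 13 vs 13: take 13 from left. Merged: [11, 13]
Compare 14 vs 13: take 13 from right. Merged: [11, 13, 13]
Compare 14 vs 19: take 14 from left. Merged: [11, 13, 13, 14]
Compare 14 vs 19: take 14 from left. Merged: [11, 13, 13, 14, 14]
Compare 23 vs 19: take 19 from right. Merged: [11, 13, 13, 14, 14, 19]
Compare 23 vs 20: take 20 from right. Merged: [11, 13, 13, 14, 14, 19, 20]
Append remaining from left: [23]. Merged: [11, 13, 13, 14, 14, 19, 20, 23]

Final merged array: [11, 13, 13, 14, 14, 19, 20, 23]
Total comparisons: 7

The merged array is [11, 13, 13, 14, 14, 19, 20, 23], requiring 7 comparisons. The merge step runs in O(n) time where n is the total number of elements.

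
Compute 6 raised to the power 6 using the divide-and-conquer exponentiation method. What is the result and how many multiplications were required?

Computing 6^6 by squaring (build up from 6^1; each line after the first costs one multiplication):

6^1 = 6
6^2 = (6^1)^2 = 6^2 = 36
6^3 = 6 * 6^2 = 6 * 36 = 216
6^6 = (6^3)^2 = 216^2 = 46656

Result: 46656
Multiplications needed: 3 (3 lines after 6^1)

6^6 = 46656. Using exponentiation by squaring, this requires 3 multiplications. The key idea: if the exponent is even, square the half-power; if odd, multiply by the base once.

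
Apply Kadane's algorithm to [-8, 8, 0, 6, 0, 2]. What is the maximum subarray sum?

Using Kadane's algorithm on [-8, 8, 0, 6, 0, 2]:

Scanning through the array:
Position 1 (value 8): max_ending_here = 8, max_so_far = 8
Position 2 (value 0): max_ending_here = 8, max_so_far = 8
Position 3 (value 6): max_ending_here = 14, max_so_far = 14
Position 4 (value 0): max_ending_here = 14, max_so_far = 14
Position 5 (value 2): max_ending_here = 16, max_so_far = 16

Maximum subarray: [8, 0, 6, 0, 2]
Maximum sum: 16

The maximum subarray is [8, 0, 6, 0, 2] with sum 16. This subarray runs from index 1 to index 5.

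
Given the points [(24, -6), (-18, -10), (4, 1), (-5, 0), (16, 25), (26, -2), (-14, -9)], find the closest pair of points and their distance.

Computing all pairwise distances among 7 points:

d((24, -6), (-18, -10)) = 42.19
d((24, -6), (4, 1)) = 21.1896
d((24, -6), (-5, 0)) = 29.6142
d((24, -6), (16, 25)) = 32.0156
d((24, -6), (26, -2)) = 4.4721
d((24, -6), (-14, -9)) = 38.1182
d((-18, -10), (4, 1)) = 24.5967
d((-18, -10), (-5, 0)) = 16.4012
d((-18, -10), (16, 25)) = 48.7955
d((-18, -10), (26, -2)) = 44.7214
d((-18, -10), (-14, -9)) = 4.1231 <-- minimum
d((4, 1), (-5, 0)) = 9.0554
d((4, 1), (16, 25)) = 26.8328
d((4, 1), (26, -2)) = 22.2036
d((4, 1), (-14, -9)) = 20.5913
d((-5, 0), (16, 25)) = 32.6497
d((-5, 0), (26, -2)) = 31.0644
d((-5, 0), (-14, -9)) = 12.7279
d((16, 25), (26, -2)) = 28.7924
d((16, 25), (-14, -9)) = 45.3431
d((26, -2), (-14, -9)) = 40.6079

Closest pair: (-18, -10) and (-14, -9) with distance 4.1231

The closest pair is (-18, -10) and (-14, -9) with Euclidean distance 4.1231. For 7 points, brute-force pairwise comparison is shown above. For large n, the divide-and-conquer algorithm (sort by x, recurse on halves, check the dividing strip) achieves O(n log n).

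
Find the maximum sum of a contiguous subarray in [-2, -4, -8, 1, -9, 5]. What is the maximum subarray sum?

Using Kadane's algorithm on [-2, -4, -8, 1, -9, 5]:

Scanning through the array:
Position 1 (value -4): max_ending_here = -4, max_so_far = -2
Position 2 (value -8): max_ending_here = -8, max_so_far = -2
Position 3 (value 1): max_ending_here = 1, max_so_far = 1
Position 4 (value -9): max_ending_here = -8, max_so_far = 1
Position 5 (value 5): max_ending_here = 5, max_so_far = 5

Maximum subarray: [5]
Maximum sum: 5

The maximum subarray is [5] with sum 5. This subarray runs from index 5 to index 5.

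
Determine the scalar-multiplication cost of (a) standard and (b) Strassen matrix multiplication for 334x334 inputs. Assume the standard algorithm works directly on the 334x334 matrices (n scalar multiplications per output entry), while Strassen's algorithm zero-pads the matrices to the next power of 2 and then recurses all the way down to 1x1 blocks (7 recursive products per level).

Matrix multiplication for 334x334 matrices:

Strassen's algorithm requires power-of-2 dimensions. Pad 334x334 to 512x512 (next power of 2).

Standard algorithm: 334^3 = 37259704 multiplications
Strassen's algorithm: 7^(log2(512)) = 7^9 = 40353607 multiplications
Difference: 37259704 - 40353607 = -3093903 (Strassen uses MORE here due to padding overhead — for small or just-over-power-of-2 n, padding can outweigh the per-level savings)

Standard: 37259704 multiplications (334^3). Strassen: 40353607 multiplications (7^9, after padding to 512x512). Strassen reduces 8 recursive multiplications to 7 at each level.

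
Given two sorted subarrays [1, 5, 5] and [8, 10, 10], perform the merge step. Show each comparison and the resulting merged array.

Merging process:

Compare 1 vs 8: take 1 from left. Merged: [1]
Compare 5 vs 8: take 5 from left. Merged: [1, 5]
Compare 5 vs 8: take 5 from left. Merged: [1, 5, 5]
Append remaining from right: [8, 10, 10]. Merged: [1, 5, 5, 8, 10, 10]

Final merged array: [1, 5, 5, 8, 10, 10]
Total comparisons: 3

The merged array is [1, 5, 5, 8, 10, 10], requiring 3 comparisons. The merge step runs in O(n) time where n is the total number of elements.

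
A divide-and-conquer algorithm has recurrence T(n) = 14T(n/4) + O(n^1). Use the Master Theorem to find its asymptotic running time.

Master Theorem for T(n) = 14T(n/4) + O(n^1):

a = 14, b = 4, c = 1
log_b(a) = log_4(14) = 1.9037

Case 1: c = 1 < log_4(14) = 1.9037
T(n) = O(n^(log_4 14))

For T(n) = 14T(n/4) + O(n^1): log_4(14) = 1.9037. This is Case 1 of the Master Theorem (c < log_b(a), work dominated by leaves), giving O(n^(log_4 14)).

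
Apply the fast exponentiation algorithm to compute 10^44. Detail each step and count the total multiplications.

Computing 10^44 by squaring (build up from 10^1; each line after the first costs one multiplication):

10^1 = 10
10^2 = (10^1)^2 = 10^2 = 100
10^4 = (10^2)^2 = 100^2 = 10000
10^5 = 10 * 10^4 = 10 * 10000 = 100000
10^10 = (10^5)^2 = 100000^2 = 10000000000
10^11 = 10 * 10^10 = 10 * 10000000000 = 100000000000
10^22 = (10^11)^2 = 100000000000^2 = 10000000000000000000000
10^44 = (10^22)^2 = 10000000000000000000000^2 = 100000000000000000000000000000000000000000000

Result: 100000000000000000000000000000000000000000000
Multiplications needed: 7 (7 lines after 10^1)

10^44 = 100000000000000000000000000000000000000000000. Using exponentiation by squaring, this requires 7 multiplications. The key idea: if the exponent is even, square the half-power; if odd, multiply by the base once.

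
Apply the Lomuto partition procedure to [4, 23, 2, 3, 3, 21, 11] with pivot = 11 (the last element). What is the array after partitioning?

Lomuto partition with pivot = 11:

Initial array: [4, 23, 2, 3, 3, 21, 11]

arr[0]=4 <= 11: swap with position 0, array becomes [4, 23, 2, 3, 3, 21, 11]
arr[1]=23 > 11: no swap
arr[2]=2 <= 11: swap with position 1, array becomes [4, 2, 23, 3, 3, 21, 11]
arr[3]=3 <= 11: swap with position 2, array becomes [4, 2, 3, 23, 3, 21, 11]
arr[4]=3 <= 11: swap with position 3, array becomes [4, 2, 3, 3, 23, 21, 11]
arr[5]=21 > 11: no swap

Place pivot at position 4: [4, 2, 3, 3, 11, 21, 23]
Pivot position: 4

After partitioning with pivot 11, the array becomes [4, 2, 3, 3, 11, 21, 23]. The pivot is placed at index 4. All elements to the left of the pivot are <= 11, and all elements to the right are > 11.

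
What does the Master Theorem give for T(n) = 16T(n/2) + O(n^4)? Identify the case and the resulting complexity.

Master Theorem for T(n) = 16T(n/2) + O(n^4):

a = 16, b = 2, c = 4
log_b(a) = log_2(16) = 4.0000

Case 2: c = 4 = log_2(16) = 4.0000
T(n) = O(n^4 log n) = O(n^4 log n)

For T(n) = 16T(n/2) + O(n^4): log_2(16) = 4.0000. This is Case 2 of the Master Theorem (c = log_b(a), equal work at all levels), giving O(n^4 log n).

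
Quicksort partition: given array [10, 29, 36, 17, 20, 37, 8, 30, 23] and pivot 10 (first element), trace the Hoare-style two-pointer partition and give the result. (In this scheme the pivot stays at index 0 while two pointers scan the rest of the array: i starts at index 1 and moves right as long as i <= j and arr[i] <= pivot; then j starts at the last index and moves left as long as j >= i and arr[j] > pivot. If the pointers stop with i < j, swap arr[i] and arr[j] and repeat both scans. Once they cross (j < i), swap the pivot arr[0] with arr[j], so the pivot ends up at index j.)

Hoare-style two-pointer partition with pivot = 10:

Initial array: [10, 29, 36, 17, 20, 37, 8, 30, 23]

Pointers start at i = 1, j = 8.
i stops at index 1 (arr[1]=29 > 10), j stops at index 6 (arr[6]=8 <= 10): swap arr[1] and arr[6], array becomes [10, 8, 36, 17, 20, 37, 29, 30, 23]
i ends at 2, j ends at 1: the pointers have crossed (j < i), so scanning stops.

Swap pivot arr[0] with arr[1] to place pivot at position 1: [8, 10, 36, 17, 20, 37, 29, 30, 23]
Pivot position: 1

After partitioning with pivot 10, the array becomes [8, 10, 36, 17, 20, 37, 29, 30, 23]. The pivot is placed at index 1. All elements to the left of the pivot are <= 10, and all elements to the right are > 10.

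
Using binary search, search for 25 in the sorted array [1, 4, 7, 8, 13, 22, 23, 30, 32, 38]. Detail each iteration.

Binary search for 25 in [1, 4, 7, 8, 13, 22, 23, 30, 32, 38]:

lo=0, hi=9, mid=4, arr[mid]=13 -> 13 < 25, search right half
lo=5, hi=9, mid=7, arr[mid]=30 -> 30 > 25, search left half
lo=5, hi=6, mid=5, arr[mid]=22 -> 22 < 25, search right half
lo=6, hi=6, mid=6, arr[mid]=23 -> 23 < 25, search right half
lo=7 > hi=6, target 25 not found

Binary search determines that 25 is not in the array after 4 comparisons. The search space was exhausted without finding the target.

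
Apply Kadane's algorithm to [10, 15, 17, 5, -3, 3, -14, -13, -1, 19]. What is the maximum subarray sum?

Using Kadane's algorithm on [10, 15, 17, 5, -3, 3, -14, -13, -1, 19]:

Scanning through the array:
Position 1 (value 15): max_ending_here = 25, max_so_far = 25
Position 2 (value 17): max_ending_here = 42, max_so_far = 42
Position 3 (value 5): max_ending_here = 47, max_so_far = 47
Position 4 (value -3): max_ending_here = 44, max_so_far = 47
Position 5 (value 3): max_ending_here = 47, max_so_far = 47
Position 6 (value -14): max_ending_here = 33, max_so_far = 47
Position 7 (value -13): max_ending_here = 20, max_so_far = 47
Position 8 (value -1): max_ending_here = 19, max_so_far = 47
Position 9 (value 19): max_ending_here = 38, max_so_far = 47

Maximum subarray: [10, 15, 17, 5]
Maximum sum: 47

The maximum subarray is [10, 15, 17, 5] with sum 47. This subarray runs from index 0 to index 3.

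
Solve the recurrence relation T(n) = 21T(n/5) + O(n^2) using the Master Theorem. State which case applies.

Master Theorem for T(n) = 21T(n/5) + O(n^2):

a = 21, b = 5, c = 2
log_b(a) = log_5(21) = 1.8917

Case 3: c = 2 > log_5(21) = 1.8917
T(n) = O(n^2) = O(n^2)

For T(n) = 21T(n/5) + O(n^2): log_5(21) = 1.8917. This is Case 3 of the Master Theorem (c > log_b(a), work dominated by root), giving O(n^2).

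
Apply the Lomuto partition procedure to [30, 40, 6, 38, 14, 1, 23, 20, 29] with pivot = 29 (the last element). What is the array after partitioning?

Lomuto partition with pivot = 29:

Initial array: [30, 40, 6, 38, 14, 1, 23, 20, 29]

arr[0]=30 > 29: no swap
arr[1]=40 > 29: no swap
arr[2]=6 <= 29: swap with position 0, array becomes [6, 40, 30, 38, 14, 1, 23, 20, 29]
arr[3]=38 > 29: no swap
arr[4]=14 <= 29: swap with position 1, array becomes [6, 14, 30, 38, 40, 1, 23, 20, 29]
arr[5]=1 <= 29: swap with position 2, array becomes [6, 14, 1, 38, 40, 30, 23, 20, 29]
arr[6]=23 <= 29: swap with position 3, array becomes [6, 14, 1, 23, 40, 30, 38, 20, 29]
arr[7]=20 <= 29: swap with position 4, array becomes [6, 14, 1, 23, 20, 30, 38, 40, 29]

Place pivot at position 5: [6, 14, 1, 23, 20, 29, 38, 40, 30]
Pivot position: 5

After partitioning with pivot 29, the array becomes [6, 14, 1, 23, 20, 29, 38, 40, 30]. The pivot is placed at index 5. All elements to the left of the pivot are <= 29, and all elements to the right are > 29.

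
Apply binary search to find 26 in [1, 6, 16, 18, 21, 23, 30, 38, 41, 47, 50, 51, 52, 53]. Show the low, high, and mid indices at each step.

Binary search for 26 in [1, 6, 16, 18, 21, 23, 30, 38, 41, 47, 50, 51, 52, 53]:

lo=0, hi=13, mid=6, arr[mid]=30 -> 30 > 26, search left half
lo=0, hi=5, mid=2, arr[mid]=16 -> 16 < 26, search right half
lo=3, hi=5, mid=4, arr[mid]=21 -> 21 < 26, search right half
lo=5, hi=5, mid=5, arr[mid]=23 -> 23 < 26, search right half
lo=6 > hi=5, target 26 not found

Binary search determines that 26 is not in the array after 4 comparisons. The search space was exhausted without finding the target.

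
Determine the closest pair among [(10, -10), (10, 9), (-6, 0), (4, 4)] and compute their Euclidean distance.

Computing all pairwise distances among 4 points:

d((10, -10), (10, 9)) = 19.0
d((10, -10), (-6, 0)) = 18.868
d((10, -10), (4, 4)) = 15.2315
d((10, 9), (-6, 0)) = 18.3576
d((10, 9), (4, 4)) = 7.8102 <-- minimum
d((-6, 0), (4, 4)) = 10.7703

Closest pair: (10, 9) and (4, 4) with distance 7.8102

The closest pair is (10, 9) and (4, 4) with Euclidean distance 7.8102. For 4 points, brute-force pairwise comparison is shown above. For large n, the divide-and-conquer algorithm (sort by x, recurse on halves, check the dividing strip) achieves O(n log n).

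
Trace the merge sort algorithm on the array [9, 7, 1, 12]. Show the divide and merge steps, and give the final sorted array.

Merge sort trace:

Split: [9, 7, 1, 12] -> [9, 7] and [1, 12]
  Split: [9, 7] -> [9] and [7]
  Merge: [9] + [7] -> [7, 9]
  Split: [1, 12] -> [1] and [12]
  Merge: [1] + [12] -> [1, 12]
Merge: [7, 9] + [1, 12] -> [1, 7, 9, 12]

Final sorted array: [1, 7, 9, 12]

The merge sort proceeds by recursively splitting the array and merging sorted halves.
After all merges, the sorted array is [1, 7, 9, 12].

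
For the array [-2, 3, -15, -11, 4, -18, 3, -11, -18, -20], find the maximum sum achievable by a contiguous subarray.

Using Kadane's algorithm on [-2, 3, -15, -11, 4, -18, 3, -11, -18, -20]:

Scanning through the array:
Position 1 (value 3): max_ending_here = 3, max_so_far = 3
Position 2 (value -15): max_ending_here = -12, max_so_far = 3
Position 3 (value -11): max_ending_here = -11, max_so_far = 3
Position 4 (value 4): max_ending_here = 4, max_so_far = 4
Position 5 (value -18): max_ending_here = -14, max_so_far = 4
Position 6 (value 3): max_ending_here = 3, max_so_far = 4
Position 7 (value -11): max_ending_here = -8, max_so_far = 4
Position 8 (value -18): max_ending_here = -18, max_so_far = 4
Position 9 (value -20): max_ending_here = -20, max_so_far = 4

Maximum subarray: [4]
Maximum sum: 4

The maximum subarray is [4] with sum 4. This subarray runs from index 4 to index 4.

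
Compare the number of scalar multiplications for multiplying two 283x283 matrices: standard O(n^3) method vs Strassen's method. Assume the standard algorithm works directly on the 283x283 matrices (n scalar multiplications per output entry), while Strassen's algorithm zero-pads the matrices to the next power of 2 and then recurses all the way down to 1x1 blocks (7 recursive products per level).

Matrix multiplication for 283x283 matrices:

Strassen's algorithm requires power-of-2 dimensions. Pad 283x283 to 512x512 (next power of 2).

Standard algorithm: 283^3 = 22665187 multiplications
Strassen's algorithm: 7^(log2(512)) = 7^9 = 40353607 multiplications
Difference: 22665187 - 40353607 = -17688420 (Strassen uses MORE here due to padding overhead — for small or just-over-power-of-2 n, padding can outweigh the per-level savings)

Standard: 22665187 multiplications (283^3). Strassen: 40353607 multiplications (7^9, after padding to 512x512). Strassen reduces 8 recursive multiplications to 7 at each level.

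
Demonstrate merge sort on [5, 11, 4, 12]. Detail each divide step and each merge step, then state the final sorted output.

Merge sort trace:

Split: [5, 11, 4, 12] -> [5, 11] and [4, 12]
  Split: [5, 11] -> [5] and [11]
  Merge: [5] + [11] -> [5, 11]
  Split: [4, 12] -> [4] and [12]
  Merge: [4] + [12] -> [4, 12]
Merge: [5, 11] + [4, 12] -> [4, 5, 11, 12]

Final sorted array: [4, 5, 11, 12]

The merge sort proceeds by recursively splitting the array and merging sorted halves.
After all merges, the sorted array is [4, 5, 11, 12].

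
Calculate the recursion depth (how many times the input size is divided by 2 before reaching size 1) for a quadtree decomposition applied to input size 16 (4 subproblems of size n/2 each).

For divide and conquer with division factor 2:

Problem sizes at each level:
Level 0: 16
Level 1: 8
Level 2: 4
Level 3: 2
Level 4: 1

The root is level 0 and the size-1 base case is level 4 (the tree spans levels 0 through 4, i.e. 5 levels counting the root), so the depth is the number of divisions: log_2(16) = 4

The recursion tree depth is log_2(16) = 4. At each level, the problem size is divided by 2, so it takes 4 divisions to reduce to a base case of size 1. The algorithm makes 4 recursive calls at each level.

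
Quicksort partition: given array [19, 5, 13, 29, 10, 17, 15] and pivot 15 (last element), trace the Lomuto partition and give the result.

Lomuto partition with pivot = 15:

Initial array: [19, 5, 13, 29, 10, 17, 15]

arr[0]=19 > 15: no swap
arr[1]=5 <= 15: swap with position 0, array becomes [5, 19, 13, 29, 10, 17, 15]
arr[2]=13 <= 15: swap with position 1, array becomes [5, 13, 19, 29, 10, 17, 15]
arr[3]=29 > 15: no swap
arr[4]=10 <= 15: swap with position 2, array becomes [5, 13, 10, 29, 19, 17, 15]
arr[5]=17 > 15: no swap

Place pivot at position 3: [5, 13, 10, 15, 19, 17, 29]
Pivot position: 3

After partitioning with pivot 15, the array becomes [5, 13, 10, 15, 19, 17, 29]. The pivot is placed at index 3. All elements to the left of the pivot are <= 15, and all elements to the right are > 15.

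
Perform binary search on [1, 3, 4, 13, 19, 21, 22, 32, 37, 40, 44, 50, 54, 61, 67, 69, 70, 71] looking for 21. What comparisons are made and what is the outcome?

Binary search for 21 in [1, 3, 4, 13, 19, 21, 22, 32, 37, 40, 44, 50, 54, 61, 67, 69, 70, 71]:

lo=0, hi=17, mid=8, arr[mid]=37 -> 37 > 21, search left half
lo=0, hi=7, mid=3, arr[mid]=13 -> 13 < 21, search right half
lo=4, hi=7, mid=5, arr[mid]=21 -> Found target at index 5!

Binary search finds 21 at index 5 after 3 comparisons. The search repeatedly halves the search space by comparing with the middle element.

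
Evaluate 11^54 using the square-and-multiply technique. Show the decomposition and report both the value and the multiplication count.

Computing 11^54 by squaring (build up from 11^1; each line after the first costs one multiplication):

11^1 = 11
11^2 = (11^1)^2 = 11^2 = 121
11^3 = 11 * 11^2 = 11 * 121 = 1331
11^6 = (11^3)^2 = 1331^2 = 1771561
11^12 = (11^6)^2 = 1771561^2 = 3138428376721
11^13 = 11 * 11^12 = 11 * 3138428376721 = 34522712143931
11^26 = (11^13)^2 = 34522712143931^2 = 1191817653772720942460132761
11^27 = 11 * 11^26 = 11 * 1191817653772720942460132761 = 13109994191499930367061460371
11^54 = (11^27)^2 = 13109994191499930367061460371^2 = 171871947701161912897410416779483616222663749691203457641

Result: 171871947701161912897410416779483616222663749691203457641
Multiplications needed: 8 (8 lines after 11^1)

11^54 = 171871947701161912897410416779483616222663749691203457641. Using exponentiation by squaring, this requires 8 multiplications. The key idea: if the exponent is even, square the half-power; if odd, multiply by the base once.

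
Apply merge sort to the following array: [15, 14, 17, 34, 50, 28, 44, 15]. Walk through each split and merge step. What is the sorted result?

Merge sort trace:

Split: [15, 14, 17, 34, 50, 28, 44, 15] -> [15, 14, 17, 34] and [50, 28, 44, 15]
  Split: [15, 14, 17, 34] -> [15, 14] and [17, 34]
    Split: [15, 14] -> [15] and [14]
    Merge: [15] + [14] -> [14, 15]
    Split: [17, 34] -> [17] and [34]
    Merge: [17] + [34] -> [17, 34]
  Merge: [14, 15] + [17, 34] -> [14, 15, 17, 34]
  Split: [50, 28, 44, 15] -> [50, 28] and [44, 15]
    Split: [50, 28] -> [50] and [28]
    Merge: [50] + [28] -> [28, 50]
    Split: [44, 15] -> [44] and [15]
    Merge: [44] + [15] -> [15, 44]
  Merge: [28, 50] + [15, 44] -> [15, 28, 44, 50]
Merge: [14, 15, 17, 34] + [15, 28, 44, 50] -> [14, 15, 15, 17, 28, 34, 44, 50]

Final sorted array: [14, 15, 15, 17, 28, 34, 44, 50]

The merge sort proceeds by recursively splitting the array and merging sorted halves.
After all merges, the sorted array is [14, 15, 15, 17, 28, 34, 44, 50].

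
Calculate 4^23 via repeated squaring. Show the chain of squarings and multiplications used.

Computing 4^23 by squaring (build up from 4^1; each line after the first costs one multiplication):

4^1 = 4
4^2 = (4^1)^2 = 4^2 = 16
4^4 = (4^2)^2 = 16^2 = 256
4^5 = 4 * 4^4 = 4 * 256 = 1024
4^10 = (4^5)^2 = 1024^2 = 1048576
4^11 = 4 * 4^10 = 4 * 1048576 = 4194304
4^22 = (4^11)^2 = 4194304^2 = 17592186044416
4^23 = 4 * 4^22 = 4 * 17592186044416 = 70368744177664

Result: 70368744177664
Multiplications needed: 7 (7 lines after 4^1)

4^23 = 70368744177664. Using exponentiation by squaring, this requires 7 multiplications. The key idea: if the exponent is even, square the half-power; if odd, multiply by the base once.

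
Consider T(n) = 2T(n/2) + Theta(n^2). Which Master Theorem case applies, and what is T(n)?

Master Theorem for T(n) = 2T(n/2) + O(n^2):

a = 2, b = 2, c = 2
log_b(a) = log_2(2) = 1.0000

Case 3: c = 2 > log_2(2) = 1.0000
T(n) = O(n^2) = O(n^2)

For T(n) = 2T(n/2) + O(n^2): log_2(2) = 1.0000. This is Case 3 of the Master Theorem (c > log_b(a), work dominated by root), giving O(n^2).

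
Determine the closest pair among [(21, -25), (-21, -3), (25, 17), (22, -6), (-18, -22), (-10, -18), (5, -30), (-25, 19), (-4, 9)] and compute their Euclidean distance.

Computing all pairwise distances among 9 points:

d((21, -25), (-21, -3)) = 47.4131
d((21, -25), (25, 17)) = 42.19
d((21, -25), (22, -6)) = 19.0263
d((21, -25), (-18, -22)) = 39.1152
d((21, -25), (-10, -18)) = 31.7805
d((21, -25), (5, -30)) = 16.7631
d((21, -25), (-25, 19)) = 63.6553
d((21, -25), (-4, 9)) = 42.2019
d((-21, -3), (25, 17)) = 50.1597
d((-21, -3), (22, -6)) = 43.1045
d((-21, -3), (-18, -22)) = 19.2354
d((-21, -3), (-10, -18)) = 18.6011
d((-21, -3), (5, -30)) = 37.4833
d((-21, -3), (-25, 19)) = 22.3607
d((-21, -3), (-4, 9)) = 20.8087
d((25, 17), (22, -6)) = 23.1948
d((25, 17), (-18, -22)) = 58.0517
d((25, 17), (-10, -18)) = 49.4975
d((25, 17), (5, -30)) = 51.0784
d((25, 17), (-25, 19)) = 50.04
d((25, 17), (-4, 9)) = 30.0832
d((22, -6), (-18, -22)) = 43.0813
d((22, -6), (-10, -18)) = 34.176
d((22, -6), (5, -30)) = 29.4109
d((22, -6), (-25, 19)) = 53.2353
d((22, -6), (-4, 9)) = 30.0167
d((-18, -22), (-10, -18)) = 8.9443 <-- minimum
d((-18, -22), (5, -30)) = 24.3516
d((-18, -22), (-25, 19)) = 41.5933
d((-18, -22), (-4, 9)) = 34.0147
d((-10, -18), (5, -30)) = 19.2094
d((-10, -18), (-25, 19)) = 39.9249
d((-10, -18), (-4, 9)) = 27.6586
d((5, -30), (-25, 19)) = 57.4543
d((5, -30), (-4, 9)) = 40.025
d((-25, 19), (-4, 9)) = 23.2594

Closest pair: (-18, -22) and (-10, -18) with distance 8.9443

The closest pair is (-18, -22) and (-10, -18) with Euclidean distance 8.9443. For 9 points, brute-force pairwise comparison is shown above. For large n, the divide-and-conquer algorithm (sort by x, recurse on halves, check the dividing strip) achieves O(n log n).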